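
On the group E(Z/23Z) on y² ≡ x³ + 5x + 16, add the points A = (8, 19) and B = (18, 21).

(9, 13)

(8, 19) + (18, 21). λ = (21 - 19)/(18 - 8) ≡ 2/10 mod 23. 10⁻¹ ≡ 7 (mod 23), so λ ≡ 14.
  x = λ² - 8 - 18 = 196 - 26 ≡ 9; y = λ·(8 - 9) - 19 ≡ 13. → (9, 13)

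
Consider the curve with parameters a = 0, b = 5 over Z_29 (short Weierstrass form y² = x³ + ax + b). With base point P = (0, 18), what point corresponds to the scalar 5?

(0, 11)

Repeated addition: build up to 5P.
2P: tangent at (0, 18): λ = (3·0² + 0)/(2·18) ≡ 0/7. 7⁻¹ ≡ 25 (mod 29), so λ ≡ 0·25 ≡ 0.
  x = λ² - 0 - 0 = 0 - 0 ≡ 0; y = λ·(0 - 0) - 18 ≡ 11. → (0, 11)
3P: (0, 11) + (0, 18): same x and y₁ ≡ -y₂, so the sum is ∞.
4P: ∞ + (0, 18) = (0, 18) (identity).
5P: tangent at (0, 18): λ = (3·0² + 0)/(2·18) ≡ 0/7. 7⁻¹ ≡ 25 (mod 29) since 7·25 = 175 ≡ 1, so λ ≡ 0·25 ≡ 0.
  x = λ² - 0 - 0 = 0 - 0 ≡ 0; y = λ·(0 - 0) - 18 ≡ 11. → (0, 11)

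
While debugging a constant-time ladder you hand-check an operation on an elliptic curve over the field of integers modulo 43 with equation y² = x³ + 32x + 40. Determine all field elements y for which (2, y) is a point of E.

x³ + 32x + 40 = 112 ≡ 26 (mod 43).
26 is a non-residue mod 43; no y exists.

none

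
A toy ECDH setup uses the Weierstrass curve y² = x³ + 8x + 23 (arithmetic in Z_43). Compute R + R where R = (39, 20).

(22, 21)

tangent at (39, 20): λ = (3·39² + 8)/(2·20) ≡ 13/40. 40⁻¹ ≡ 14 (mod 43), so λ ≡ 13·14 ≡ 10.
  x = λ² - 39 - 39 = 100 - 78 ≡ 22; y = λ·(39 - 22) - 20 ≡ 21. → (22, 21)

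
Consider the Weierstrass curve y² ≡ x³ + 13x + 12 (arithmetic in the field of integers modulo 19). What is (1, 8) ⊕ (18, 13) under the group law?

(11, 17)

(1, 8) + (18, 13). λ = (13 - 8)/(18 - 1) ≡ 5/17 mod 19. 17⁻¹ ≡ 9 (mod 19), so λ ≡ 7.
  x = λ² - 1 - 18 = 49 - 19 ≡ 11; y = λ·(1 - 11) - 8 ≡ 17. → (11, 17)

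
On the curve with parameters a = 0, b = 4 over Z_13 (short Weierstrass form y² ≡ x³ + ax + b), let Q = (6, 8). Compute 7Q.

Double-and-add on 7 = (111)₂. Start with Q = (6, 8) for the leading 1-bit.
double: tangent at (6, 8): λ = (3·6² + 0)/(2·8) ≡ 4/3. 3⁻¹ ≡ 9 (mod 13), so λ ≡ 4·9 ≡ 10.
  x = λ² - 6 - 6 = 100 - 12 ≡ 10; y = λ·(6 - 10) - 8 ≡ 4. → (10, 4)
add Q: (10, 4) + (6, 8). λ = (8 - 4)/(6 - 10) ≡ 4/9 mod 13. 9⁻¹ ≡ 3 (mod 13), so λ ≡ 12.
  x = λ² - 10 - 6 = 144 - 16 ≡ 11; y = λ·(10 - 11) - 4 ≡ 10. → (11, 10)
double: tangent at (11, 10): λ = (3·11² + 0)/(2·10) ≡ 12/7. 7⁻¹ ≡ 2 (mod 13), so λ ≡ 12·2 ≡ 11.
  x = λ² - 11 - 11 = 121 - 22 ≡ 8; y = λ·(11 - 8) - 10 ≡ 10. → (8, 10)
add Q: (8, 10) + (6, 8). λ = (8 - 10)/(6 - 8) ≡ 11/11 mod 13. 11⁻¹ ≡ 6 (mod 13) since 11·6 = 66 ≡ 1, so λ ≡ 1.
  x = λ² - 8 - 6 = 1 - 14 ≡ 0; y = λ·(8 - 0) - 10 ≡ 11. → (0, 11)

(0, 11)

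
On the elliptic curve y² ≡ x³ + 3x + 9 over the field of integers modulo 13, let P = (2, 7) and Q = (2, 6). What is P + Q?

O

The two points share x = 2 and their y-coordinates satisfy 7 + 6 ≡ 0 (mod 13), so they are inverses. Their sum is 𝒪.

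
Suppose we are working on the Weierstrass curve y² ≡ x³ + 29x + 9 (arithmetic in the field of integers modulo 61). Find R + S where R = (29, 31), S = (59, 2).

(29, 31) + (59, 2). λ = (2 - 31)/(59 - 29) ≡ 32/30 mod 61. 30⁻¹ ≡ 59 (mod 61) since 30·59 = 1770 ≡ 1, so λ ≡ 58.
  x = λ² - 29 - 59 = 3364 - 88 ≡ 43; y = λ·(29 - 43) - 31 ≡ 11. → (43, 11)

(43, 11)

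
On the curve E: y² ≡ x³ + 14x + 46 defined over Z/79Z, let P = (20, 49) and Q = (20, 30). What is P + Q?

The two points share x = 20 and their y-coordinates satisfy 49 + 30 ≡ 0 (mod 79), so they are inverses. Their sum is ∞.

O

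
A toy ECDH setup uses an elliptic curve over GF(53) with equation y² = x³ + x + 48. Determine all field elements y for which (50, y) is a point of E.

none

x³ + 1x + 48 = 125098 ≡ 18 (mod 53).
18 is a non-residue mod 53; no y exists.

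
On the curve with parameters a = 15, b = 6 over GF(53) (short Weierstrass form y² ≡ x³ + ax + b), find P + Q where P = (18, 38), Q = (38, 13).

(35, 23)

(18, 38) + (38, 13). λ = (13 - 38)/(38 - 18) ≡ 28/20 mod 53. 20⁻¹ ≡ 8 (mod 53), so λ ≡ 12.
  x = λ² - 18 - 38 = 144 - 56 ≡ 35; y = λ·(18 - 35) - 38 ≡ 23. → (35, 23)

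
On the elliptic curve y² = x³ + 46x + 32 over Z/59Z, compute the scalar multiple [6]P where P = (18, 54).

Repeated addition: build up to 6P.
2P: tangent at (18, 54): λ = (3·18² + 46)/(2·54) ≡ 15/49. 49⁻¹ ≡ 53 (mod 59), so λ ≡ 15·53 ≡ 28.
  x = λ² - 18 - 18 = 784 - 36 ≡ 40; y = λ·(18 - 40) - 54 ≡ 38. → (40, 38)
3P: (40, 38) + (18, 54). λ = (54 - 38)/(18 - 40) ≡ 16/37 mod 59. 37⁻¹ ≡ 8 (mod 59), so λ ≡ 10.
  x = λ² - 40 - 18 = 100 - 58 ≡ 42; y = λ·(40 - 42) - 38 ≡ 1. → (42, 1)
4P: (42, 1) + (18, 54). λ = (54 - 1)/(18 - 42) ≡ 53/35 mod 59. 35⁻¹ ≡ 27 (mod 59) since 35·27 = 945 ≡ 1, so λ ≡ 15.
  x = λ² - 42 - 18 = 225 - 60 ≡ 47; y = λ·(42 - 47) - 1 ≡ 42. → (47, 42)
5P: (47, 42) + (18, 54). λ = (54 - 42)/(18 - 47) ≡ 12/30 mod 59. 30⁻¹ ≡ 2 (mod 59), so λ ≡ 24.
  x = λ² - 47 - 18 = 576 - 65 ≡ 39; y = λ·(47 - 39) - 42 ≡ 32. → (39, 32)
6P: (39, 32) + (18, 54). λ = (54 - 32)/(18 - 39) ≡ 22/38 mod 59. 38⁻¹ ≡ 14 (mod 59) since 38·14 = 532 ≡ 1, so λ ≡ 13.
  x = λ² - 39 - 18 = 169 - 57 ≡ 53; y = λ·(39 - 53) - 32 ≡ 22. → (53, 22)

(53, 22)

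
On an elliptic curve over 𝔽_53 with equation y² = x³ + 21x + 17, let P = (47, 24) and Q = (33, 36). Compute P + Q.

(17, 26)

(47, 24) + (33, 36). λ = (36 - 24)/(33 - 47) ≡ 12/39 mod 53. 39⁻¹ ≡ 34 (mod 53) since 39·34 = 1326 ≡ 1, so λ ≡ 37.
  x = λ² - 47 - 33 = 1369 - 80 ≡ 17; y = λ·(47 - 17) - 24 ≡ 26. → (17, 26)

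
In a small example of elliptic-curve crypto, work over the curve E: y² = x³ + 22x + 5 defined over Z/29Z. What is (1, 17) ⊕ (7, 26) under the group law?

(16, 4)

(1, 17) + (7, 26). λ = (26 - 17)/(7 - 1) ≡ 9/6 mod 29. 6⁻¹ ≡ 5 (mod 29), so λ ≡ 16.
  x = λ² - 1 - 7 = 256 - 8 ≡ 16; y = λ·(1 - 16) - 17 ≡ 4. → (16, 4)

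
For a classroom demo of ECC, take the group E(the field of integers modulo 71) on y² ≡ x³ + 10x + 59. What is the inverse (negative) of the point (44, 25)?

-(44, 25) = (44, -25 mod 71) = (44, 46).

(44, 46)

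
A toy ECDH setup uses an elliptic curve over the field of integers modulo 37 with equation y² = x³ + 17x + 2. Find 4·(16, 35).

Write P = (16, 35).
Double-and-add on 4 = (100)₂. Start with P = (16, 35) for the leading 1-bit.
double: tangent at (16, 35): λ = (3·16² + 17)/(2·35) ≡ 8/33. 33⁻¹ ≡ 9 (mod 37), so λ ≡ 8·9 ≡ 35.
  x = λ² - 16 - 16 = 1225 - 32 ≡ 9; y = λ·(16 - 9) - 35 ≡ 25. → (9, 25)
double: tangent at (9, 25): λ = (3·9² + 17)/(2·25) ≡ 1/13. 13⁻¹ ≡ 20 (mod 37), so λ ≡ 1·20 ≡ 20.
  x = λ² - 9 - 9 = 400 - 18 ≡ 12; y = λ·(9 - 12) - 25 ≡ 26. → (12, 26)

(12, 26)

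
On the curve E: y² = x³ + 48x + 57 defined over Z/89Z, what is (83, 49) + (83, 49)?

(85, 35)

tangent at (83, 49): λ = (3·83² + 48)/(2·49) ≡ 67/9. 9⁻¹ ≡ 10 (mod 89) since 9·10 = 90 ≡ 1, so λ ≡ 67·10 ≡ 47.
  x = λ² - 83 - 83 = 2209 - 166 ≡ 85; y = λ·(83 - 85) - 49 ≡ 35. → (85, 35)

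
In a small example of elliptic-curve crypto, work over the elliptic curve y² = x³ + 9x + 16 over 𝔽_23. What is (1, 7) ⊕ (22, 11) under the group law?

(4, 22)

(1, 7) + (22, 11). λ = (11 - 7)/(22 - 1) ≡ 4/21 mod 23. 21⁻¹ ≡ 11 (mod 23), so λ ≡ 21.
  x = λ² - 1 - 22 = 441 - 23 ≡ 4; y = λ·(1 - 4) - 7 ≡ 22. → (4, 22)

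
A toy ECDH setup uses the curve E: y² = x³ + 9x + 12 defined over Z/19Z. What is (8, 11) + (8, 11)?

tangent at (8, 11): λ = (3·8² + 9)/(2·11) ≡ 11/3. 3⁻¹ ≡ 13 (mod 19) since 3·13 = 39 ≡ 1, so λ ≡ 11·13 ≡ 10.
  x = λ² - 8 - 8 = 100 - 16 ≡ 8; y = λ·(8 - 8) - 11 ≡ 8. → (8, 8)

(8, 8)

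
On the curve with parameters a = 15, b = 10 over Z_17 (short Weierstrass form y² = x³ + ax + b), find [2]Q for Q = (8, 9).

(10, 2)

tangent at (8, 9): λ = (3·8² + 15)/(2·9) ≡ 3/1. 1⁻¹ ≡ 1 (mod 17), so λ ≡ 3·1 ≡ 3.
  x = λ² - 8 - 8 = 9 - 16 ≡ 10; y = λ·(8 - 10) - 9 ≡ 2. → (10, 2)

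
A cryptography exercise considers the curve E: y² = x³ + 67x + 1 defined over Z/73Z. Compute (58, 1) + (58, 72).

O

The two points share x = 58 and their y-coordinates satisfy 1 + 72 ≡ 0 (mod 73), so they are inverses. Their sum is O.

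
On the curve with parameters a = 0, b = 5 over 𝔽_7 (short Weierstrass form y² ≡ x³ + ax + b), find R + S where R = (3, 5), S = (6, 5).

(5, 2)

(3, 5) + (6, 5). λ = (5 - 5)/(6 - 3) ≡ 0/3 mod 7. 3⁻¹ ≡ 5 (mod 7), so λ ≡ 0.
  x = λ² - 3 - 6 = 0 - 9 ≡ 5; y = λ·(3 - 5) - 5 ≡ 2. → (5, 2)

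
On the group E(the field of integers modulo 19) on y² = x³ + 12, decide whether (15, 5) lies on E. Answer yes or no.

no

y² = 5² ≡ 6; x³ + 0x + 12 = 3387 ≡ 5 (mod 19). 6 ≠ 5.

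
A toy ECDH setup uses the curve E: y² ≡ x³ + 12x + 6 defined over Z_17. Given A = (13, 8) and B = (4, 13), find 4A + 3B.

First 4A:
Double-and-add on 4 = (100)₂. Start with A = (13, 8) for the leading 1-bit.
double: tangent at (13, 8): λ = (3·13² + 12)/(2·8) ≡ 9/16. 16⁻¹ ≡ 16 (mod 17) since 16·16 = 256 ≡ 1, so λ ≡ 9·16 ≡ 8.
  x = λ² - 13 - 13 = 64 - 26 ≡ 4; y = λ·(13 - 4) - 8 ≡ 13. → (4, 13)
double: tangent at (4, 13): λ = (3·4² + 12)/(2·13) ≡ 9/9. 9⁻¹ ≡ 2 (mod 17), so λ ≡ 9·2 ≡ 1.
  x = λ² - 4 - 4 = 1 - 8 ≡ 10; y = λ·(4 - 10) - 13 ≡ 15. → (10, 15)
4A = (10, 15).
Next 3B:
Repeated addition: build up to 3B.
2B: tangent at (4, 13): λ = (3·4² + 12)/(2·13) ≡ 9/9. 9⁻¹ ≡ 2 (mod 17), so λ ≡ 9·2 ≡ 1.
  x = λ² - 4 - 4 = 1 - 8 ≡ 10; y = λ·(4 - 10) - 13 ≡ 15. → (10, 15)
3B: (10, 15) + (4, 13). λ = (13 - 15)/(4 - 10) ≡ 15/11 mod 17. 11⁻¹ ≡ 14 (mod 17), so λ ≡ 6.
  x = λ² - 10 - 4 = 36 - 14 ≡ 5; y = λ·(10 - 5) - 15 ≡ 15. → (5, 15)
3B = (5, 15).
Finally 4A + 3B:
(10, 15) + (5, 15). λ = (15 - 15)/(5 - 10) ≡ 0/12 mod 17. 12⁻¹ ≡ 10 (mod 17), so λ ≡ 0.
  x = λ² - 10 - 5 = 0 - 15 ≡ 2; y = λ·(10 - 2) - 15 ≡ 2. → (2, 2)

(2, 2)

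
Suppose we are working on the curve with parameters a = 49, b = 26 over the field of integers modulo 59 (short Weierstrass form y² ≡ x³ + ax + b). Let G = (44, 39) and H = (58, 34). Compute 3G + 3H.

(7, 2)

First 3G:
Repeated addition: build up to 3G.
2G: tangent at (44, 39): λ = (3·44² + 49)/(2·39) ≡ 16/19. 19⁻¹ ≡ 28 (mod 59), so λ ≡ 16·28 ≡ 35.
  x = λ² - 44 - 44 = 1225 - 88 ≡ 16; y = λ·(44 - 16) - 39 ≡ 56. → (16, 56)
3G: (16, 56) + (44, 39). λ = (39 - 56)/(44 - 16) ≡ 42/28 mod 59. 28⁻¹ ≡ 19 (mod 59), so λ ≡ 31.
  x = λ² - 16 - 44 = 961 - 60 ≡ 16; y = λ·(16 - 16) - 56 ≡ 3. → (16, 3)
3G = (16, 3).
Next 3H:
Repeated addition: build up to 3H.
2H: tangent at (58, 34): λ = (3·58² + 49)/(2·34) ≡ 52/9. 9⁻¹ ≡ 46 (mod 59), so λ ≡ 52·46 ≡ 32.
  x = λ² - 58 - 58 = 1024 - 116 ≡ 23; y = λ·(58 - 23) - 34 ≡ 24. → (23, 24)
3H: (23, 24) + (58, 34). λ = (34 - 24)/(58 - 23) ≡ 10/35 mod 59. 35⁻¹ ≡ 27 (mod 59), so λ ≡ 34.
  x = λ² - 23 - 58 = 1156 - 81 ≡ 13; y = λ·(23 - 13) - 24 ≡ 21. → (13, 21)
3H = (13, 21).
Finally 3G + 3H:
(16, 3) + (13, 21). λ = (21 - 3)/(13 - 16) ≡ 18/56 mod 59. 56⁻¹ ≡ 39 (mod 59) since 56·39 = 2184 ≡ 1, so λ ≡ 53.
  x = λ² - 16 - 13 = 2809 - 29 ≡ 7; y = λ·(16 - 7) - 3 ≡ 2. → (7, 2)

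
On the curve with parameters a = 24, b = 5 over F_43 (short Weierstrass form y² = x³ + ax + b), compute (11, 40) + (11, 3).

The two points share x = 11 and their y-coordinates satisfy 40 + 3 ≡ 0 (mod 43), so they are inverses. Their sum is 𝒪.

O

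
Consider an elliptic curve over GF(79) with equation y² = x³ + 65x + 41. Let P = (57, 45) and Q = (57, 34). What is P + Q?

The two points share x = 57 and their y-coordinates satisfy 45 + 34 ≡ 0 (mod 79), so they are inverses. Their sum is the point at infinity.

O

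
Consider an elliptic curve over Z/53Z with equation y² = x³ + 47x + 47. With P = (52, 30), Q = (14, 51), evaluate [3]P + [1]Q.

(15, 24)

First 3P:
Repeated addition: build up to 3P.
2P: tangent at (52, 30): λ = (3·52² + 47)/(2·30) ≡ 50/7. 7⁻¹ ≡ 38 (mod 53), so λ ≡ 50·38 ≡ 45.
  x = λ² - 52 - 52 = 2025 - 104 ≡ 13; y = λ·(52 - 13) - 30 ≡ 29. → (13, 29)
3P: (13, 29) + (52, 30). λ = (30 - 29)/(52 - 13) ≡ 1/39 mod 53. 39⁻¹ ≡ 34 (mod 53), so λ ≡ 34.
  x = λ² - 13 - 52 = 1156 - 65 ≡ 31; y = λ·(13 - 31) - 29 ≡ 48. → (31, 48)
3P = (31, 48).
Finally 3P + Q:
(31, 48) + (14, 51). λ = (51 - 48)/(14 - 31) ≡ 3/36 mod 53. 36⁻¹ ≡ 28 (mod 53), so λ ≡ 31.
  x = λ² - 31 - 14 = 961 - 45 ≡ 15; y = λ·(31 - 15) - 48 ≡ 24. → (15, 24)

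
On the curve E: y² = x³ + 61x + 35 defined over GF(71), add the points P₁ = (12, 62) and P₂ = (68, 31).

(12, 62) + (68, 31). λ = (31 - 62)/(68 - 12) ≡ 40/56 mod 71. 56⁻¹ ≡ 52 (mod 71), so λ ≡ 21.
  x = λ² - 12 - 68 = 441 - 80 ≡ 6; y = λ·(12 - 6) - 62 ≡ 64. → (6, 64)

(6, 64)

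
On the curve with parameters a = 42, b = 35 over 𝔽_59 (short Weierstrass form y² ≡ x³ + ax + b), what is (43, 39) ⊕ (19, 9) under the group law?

(17, 23)

(43, 39) + (19, 9). λ = (9 - 39)/(19 - 43) ≡ 29/35 mod 59. 35⁻¹ ≡ 27 (mod 59) since 35·27 = 945 ≡ 1, so λ ≡ 16.
  x = λ² - 43 - 19 = 256 - 62 ≡ 17; y = λ·(43 - 17) - 39 ≡ 23. → (17, 23)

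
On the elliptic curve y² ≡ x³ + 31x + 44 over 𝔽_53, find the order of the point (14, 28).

9

2P: tangent at (14, 28): λ = (3·14² + 31)/(2·28) ≡ 36/3. 3⁻¹ ≡ 18 (mod 53), so λ ≡ 36·18 ≡ 12.
  x = λ² - 14 - 14 = 144 - 28 ≡ 10; y = λ·(14 - 10) - 28 ≡ 20. → (10, 20)
3P: (10, 20) + (14, 28). λ = (28 - 20)/(14 - 10) ≡ 8/4 mod 53. 4⁻¹ ≡ 40 (mod 53), so λ ≡ 2.
  x = λ² - 10 - 14 = 4 - 24 ≡ 33; y = λ·(10 - 33) - 20 ≡ 40. → (33, 40)
4P: (33, 40) + (14, 28). λ = (28 - 40)/(14 - 33) ≡ 41/34 mod 53. 34⁻¹ ≡ 39 (mod 53), so λ ≡ 9.
  x = λ² - 33 - 14 = 81 - 47 ≡ 34; y = λ·(33 - 34) - 40 ≡ 4. → (34, 4)
5P: (34, 4) + (14, 28). λ = (28 - 4)/(14 - 34) ≡ 24/33 mod 53. 33⁻¹ ≡ 45 (mod 53), so λ ≡ 20.
  x = λ² - 34 - 14 = 400 - 48 ≡ 34; y = λ·(34 - 34) - 4 ≡ 49. → (34, 49)
6P: (34, 49) + (14, 28). λ = (28 - 49)/(14 - 34) ≡ 32/33 mod 53. 33⁻¹ ≡ 45 (mod 53) since 33·45 = 1485 ≡ 1, so λ ≡ 9.
  x = λ² - 34 - 14 = 81 - 48 ≡ 33; y = λ·(34 - 33) - 49 ≡ 13. → (33, 13)
7P: (33, 13) + (14, 28). λ = (28 - 13)/(14 - 33) ≡ 15/34 mod 53. 34⁻¹ ≡ 39 (mod 53), so λ ≡ 2.
  x = λ² - 33 - 14 = 4 - 47 ≡ 10; y = λ·(33 - 10) - 13 ≡ 33. → (10, 33)
8P: (10, 33) + (14, 28). λ = (28 - 33)/(14 - 10) ≡ 48/4 mod 53. 4⁻¹ ≡ 40 (mod 53) since 4·40 = 160 ≡ 1, so λ ≡ 12.
  x = λ² - 10 - 14 = 144 - 24 ≡ 14; y = λ·(10 - 14) - 33 ≡ 25. → (14, 25)
9P: (14, 25) + (14, 28): same x and y₁ ≡ -y₂, so the sum is O.
9P = O, so the order is 9.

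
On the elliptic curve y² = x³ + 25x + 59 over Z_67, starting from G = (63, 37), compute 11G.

(27, 7)

Repeated addition: build up to 11G.
2G: tangent at (63, 37): λ = (3·63² + 25)/(2·37) ≡ 6/7. 7⁻¹ ≡ 48 (mod 67) since 7·48 = 336 ≡ 1, so λ ≡ 6·48 ≡ 20.
  x = λ² - 63 - 63 = 400 - 126 ≡ 6; y = λ·(63 - 6) - 37 ≡ 31. → (6, 31)
3G: (6, 31) + (63, 37). λ = (37 - 31)/(63 - 6) ≡ 6/57 mod 67. 57⁻¹ ≡ 20 (mod 67), so λ ≡ 53.
  x = λ² - 6 - 63 = 2809 - 69 ≡ 60; y = λ·(6 - 60) - 31 ≡ 55. → (60, 55)
4G: (60, 55) + (63, 37). λ = (37 - 55)/(63 - 60) ≡ 49/3 mod 67. 3⁻¹ ≡ 45 (mod 67) since 3·45 = 135 ≡ 1, so λ ≡ 61.
  x = λ² - 60 - 63 = 3721 - 123 ≡ 47; y = λ·(60 - 47) - 55 ≡ 1. → (47, 1)
5G: (47, 1) + (63, 37). λ = (37 - 1)/(63 - 47) ≡ 36/16 mod 67. 16⁻¹ ≡ 21 (mod 67), so λ ≡ 19.
  x = λ² - 47 - 63 = 361 - 110 ≡ 50; y = λ·(47 - 50) - 1 ≡ 9. → (50, 9)
6G: (50, 9) + (63, 37). λ = (37 - 9)/(63 - 50) ≡ 28/13 mod 67. 13⁻¹ ≡ 31 (mod 67) since 13·31 = 403 ≡ 1, so λ ≡ 64.
  x = λ² - 50 - 63 = 4096 - 113 ≡ 30; y = λ·(50 - 30) - 9 ≡ 65. → (30, 65)
7G: (30, 65) + (63, 37). λ = (37 - 65)/(63 - 30) ≡ 39/33 mod 67. 33⁻¹ ≡ 65 (mod 67) since 33·65 = 2145 ≡ 1, so λ ≡ 56.
  x = λ² - 30 - 63 = 3136 - 93 ≡ 28; y = λ·(30 - 28) - 65 ≡ 47. → (28, 47)
8G: (28, 47) + (63, 37). λ = (37 - 47)/(63 - 28) ≡ 57/35 mod 67. 35⁻¹ ≡ 23 (mod 67) since 35·23 = 805 ≡ 1, so λ ≡ 38.
  x = λ² - 28 - 63 = 1444 - 91 ≡ 13; y = λ·(28 - 13) - 47 ≡ 54. → (13, 54)
9G: (13, 54) + (63, 37). λ = (37 - 54)/(63 - 13) ≡ 50/50 mod 67. 50⁻¹ ≡ 63 (mod 67) since 50·63 = 3150 ≡ 1, so λ ≡ 1.
  x = λ² - 13 - 63 = 1 - 76 ≡ 59; y = λ·(13 - 59) - 54 ≡ 34. → (59, 34)
10G: (59, 34) + (63, 37). λ = (37 - 34)/(63 - 59) ≡ 3/4 mod 67. 4⁻¹ ≡ 17 (mod 67), so λ ≡ 51.
  x = λ² - 59 - 63 = 2601 - 122 ≡ 0; y = λ·(59 - 0) - 34 ≡ 27. → (0, 27)
11G: (0, 27) + (63, 37). λ = (37 - 27)/(63 - 0) ≡ 10/63 mod 67. 63⁻¹ ≡ 50 (mod 67) since 63·50 = 3150 ≡ 1, so λ ≡ 31.
  x = λ² - 0 - 63 = 961 - 63 ≡ 27; y = λ·(0 - 27) - 27 ≡ 7. → (27, 7)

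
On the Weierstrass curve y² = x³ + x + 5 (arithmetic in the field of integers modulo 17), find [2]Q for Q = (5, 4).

tangent at (5, 4): λ = (3·5² + 1)/(2·4) ≡ 8/8. 8⁻¹ ≡ 15 (mod 17), so λ ≡ 8·15 ≡ 1.
  x = λ² - 5 - 5 = 1 - 10 ≡ 8; y = λ·(5 - 8) - 4 ≡ 10. → (8, 10)

(8, 10)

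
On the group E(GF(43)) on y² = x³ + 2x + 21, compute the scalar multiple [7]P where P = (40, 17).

Repeated addition: build up to 7P.
2P: tangent at (40, 17): λ = (3·40² + 2)/(2·17) ≡ 29/34. 34⁻¹ ≡ 19 (mod 43), so λ ≡ 29·19 ≡ 35.
  x = λ² - 40 - 40 = 1225 - 80 ≡ 27; y = λ·(40 - 27) - 17 ≡ 8. → (27, 8)
3P: (27, 8) + (40, 17). λ = (17 - 8)/(40 - 27) ≡ 9/13 mod 43. 13⁻¹ ≡ 10 (mod 43) since 13·10 = 130 ≡ 1, so λ ≡ 4.
  x = λ² - 27 - 40 = 16 - 67 ≡ 35; y = λ·(27 - 35) - 8 ≡ 3. → (35, 3)
4P: (35, 3) + (40, 17). λ = (17 - 3)/(40 - 35) ≡ 14/5 mod 43. 5⁻¹ ≡ 26 (mod 43), so λ ≡ 20.
  x = λ² - 35 - 40 = 400 - 75 ≡ 24; y = λ·(35 - 24) - 3 ≡ 2. → (24, 2)
5P: (24, 2) + (40, 17). λ = (17 - 2)/(40 - 24) ≡ 15/16 mod 43. 16⁻¹ ≡ 35 (mod 43) since 16·35 = 560 ≡ 1, so λ ≡ 9.
  x = λ² - 24 - 40 = 81 - 64 ≡ 17; y = λ·(24 - 17) - 2 ≡ 18. → (17, 18)
6P: (17, 18) + (40, 17). λ = (17 - 18)/(40 - 17) ≡ 42/23 mod 43. 23⁻¹ ≡ 15 (mod 43) since 23·15 = 345 ≡ 1, so λ ≡ 28.
  x = λ² - 17 - 40 = 784 - 57 ≡ 39; y = λ·(17 - 39) - 18 ≡ 11. → (39, 11)
7P: (39, 11) + (40, 17). λ = (17 - 11)/(40 - 39) ≡ 6/1 mod 43. 1⁻¹ ≡ 1 (mod 43), so λ ≡ 6.
  x = λ² - 39 - 40 = 36 - 79 ≡ 0; y = λ·(39 - 0) - 11 ≡ 8. → (0, 8)

(0, 8)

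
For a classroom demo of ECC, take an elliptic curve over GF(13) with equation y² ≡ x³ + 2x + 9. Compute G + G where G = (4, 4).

tangent at (4, 4): λ = (3·4² + 2)/(2·4) ≡ 11/8. 8⁻¹ ≡ 5 (mod 13) since 8·5 = 40 ≡ 1, so λ ≡ 11·5 ≡ 3.
  x = λ² - 4 - 4 = 9 - 8 ≡ 1; y = λ·(4 - 1) - 4 ≡ 5. → (1, 5)

(1, 5)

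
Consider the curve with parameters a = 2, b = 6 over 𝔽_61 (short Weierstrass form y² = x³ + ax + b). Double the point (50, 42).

tangent at (50, 42): λ = (3·50² + 2)/(2·42) ≡ 60/23. 23⁻¹ ≡ 8 (mod 61), so λ ≡ 60·8 ≡ 53.
  x = λ² - 50 - 50 = 2809 - 100 ≡ 25; y = λ·(50 - 25) - 42 ≡ 2. → (25, 2)

(25, 2)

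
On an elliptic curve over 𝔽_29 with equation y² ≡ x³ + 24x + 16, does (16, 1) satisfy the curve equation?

y² = 1² ≡ 1; x³ + 24x + 16 = 4496 ≡ 1 (mod 29). 1 = 1.

yes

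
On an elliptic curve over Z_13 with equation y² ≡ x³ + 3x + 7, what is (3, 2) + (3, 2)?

tangent at (3, 2): λ = (3·3² + 3)/(2·2) ≡ 4/4. 4⁻¹ ≡ 10 (mod 13), so λ ≡ 4·10 ≡ 1.
  x = λ² - 3 - 3 = 1 - 6 ≡ 8; y = λ·(3 - 8) - 2 ≡ 6. → (8, 6)

(8, 6)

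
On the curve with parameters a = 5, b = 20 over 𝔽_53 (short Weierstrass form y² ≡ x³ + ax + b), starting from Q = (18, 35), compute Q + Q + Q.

(8, 28)

Repeated addition: build up to 3Q.
2Q: tangent at (18, 35): λ = (3·18² + 5)/(2·35) ≡ 23/17. 17⁻¹ ≡ 25 (mod 53), so λ ≡ 23·25 ≡ 45.
  x = λ² - 18 - 18 = 2025 - 36 ≡ 28; y = λ·(18 - 28) - 35 ≡ 45. → (28, 45)
3Q: (28, 45) + (18, 35). λ = (35 - 45)/(18 - 28) ≡ 43/43 mod 53. 43⁻¹ ≡ 37 (mod 53), so λ ≡ 1.
  x = λ² - 28 - 18 = 1 - 46 ≡ 8; y = λ·(28 - 8) - 45 ≡ 28. → (8, 28)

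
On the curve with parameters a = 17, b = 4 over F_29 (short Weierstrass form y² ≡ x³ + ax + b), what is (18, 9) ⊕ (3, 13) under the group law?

(18, 9) + (3, 13). λ = (13 - 9)/(3 - 18) ≡ 4/14 mod 29. 14⁻¹ ≡ 27 (mod 29), so λ ≡ 21.
  x = λ² - 18 - 3 = 441 - 21 ≡ 14; y = λ·(18 - 14) - 9 ≡ 17. → (14, 17)

(14, 17)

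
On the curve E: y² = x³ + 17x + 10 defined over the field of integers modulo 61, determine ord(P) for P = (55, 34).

4

2P: tangent at (55, 34): λ = (3·55² + 17)/(2·34) ≡ 3/7. 7⁻¹ ≡ 35 (mod 61), so λ ≡ 3·35 ≡ 44.
  x = λ² - 55 - 55 = 1936 - 110 ≡ 57; y = λ·(55 - 57) - 34 ≡ 0. → (57, 0)
3P: (57, 0) + (55, 34). λ = (34 - 0)/(55 - 57) ≡ 34/59 mod 61. 59⁻¹ ≡ 30 (mod 61) since 59·30 = 1770 ≡ 1, so λ ≡ 44.
  x = λ² - 57 - 55 = 1936 - 112 ≡ 55; y = λ·(57 - 55) - 0 ≡ 27. → (55, 27)
4P: (55, 27) + (55, 34): same x and y₁ ≡ -y₂, so the sum is O.
4P = O, so the order is 4.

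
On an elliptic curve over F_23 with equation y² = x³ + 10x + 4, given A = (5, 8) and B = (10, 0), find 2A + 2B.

(14, 6)

First 2A:
Repeated addition: build up to 2A.
2A: tangent at (5, 8): λ = (3·5² + 10)/(2·8) ≡ 16/16. 16⁻¹ ≡ 13 (mod 23) since 16·13 = 208 ≡ 1, so λ ≡ 16·13 ≡ 1.
  x = λ² - 5 - 5 = 1 - 10 ≡ 14; y = λ·(5 - 14) - 8 ≡ 6. → (14, 6)
2A = (14, 6).
Next 2B:
Repeated addition: build up to 2B.
2B: (10, 0) + (10, 0): same x and y₁ ≡ -y₂, so the sum is 𝒪.
2B = 𝒪.
Finally 2A + 2B:
(14, 6) + 𝒪 = (14, 6) (identity).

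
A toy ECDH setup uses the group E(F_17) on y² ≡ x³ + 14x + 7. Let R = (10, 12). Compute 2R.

tangent at (10, 12): λ = (3·10² + 14)/(2·12) ≡ 8/7. 7⁻¹ ≡ 5 (mod 17), so λ ≡ 8·5 ≡ 6.
  x = λ² - 10 - 10 = 36 - 20 ≡ 16; y = λ·(10 - 16) - 12 ≡ 3. → (16, 3)

(16, 3)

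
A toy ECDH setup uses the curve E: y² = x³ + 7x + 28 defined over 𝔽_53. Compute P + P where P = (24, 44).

(20, 18)

tangent at (24, 44): λ = (3·24² + 7)/(2·44) ≡ 39/35. 35⁻¹ ≡ 50 (mod 53), so λ ≡ 39·50 ≡ 42.
  x = λ² - 24 - 24 = 1764 - 48 ≡ 20; y = λ·(24 - 20) - 44 ≡ 18. → (20, 18)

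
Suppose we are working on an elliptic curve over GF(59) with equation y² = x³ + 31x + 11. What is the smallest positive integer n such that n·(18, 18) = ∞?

7

2P: tangent at (18, 18): λ = (3·18² + 31)/(2·18) ≡ 0/36. 36⁻¹ ≡ 41 (mod 59) since 36·41 = 1476 ≡ 1, so λ ≡ 0·41 ≡ 0.
  x = λ² - 18 - 18 = 0 - 36 ≡ 23; y = λ·(18 - 23) - 18 ≡ 41. → (23, 41)
3P: (23, 41) + (18, 18). λ = (18 - 41)/(18 - 23) ≡ 36/54 mod 59. 54⁻¹ ≡ 47 (mod 59), so λ ≡ 40.
  x = λ² - 23 - 18 = 1600 - 41 ≡ 25; y = λ·(23 - 25) - 41 ≡ 56. → (25, 56)
4P: (25, 56) + (18, 18). λ = (18 - 56)/(18 - 25) ≡ 21/52 mod 59. 52⁻¹ ≡ 42 (mod 59), so λ ≡ 56.
  x = λ² - 25 - 18 = 3136 - 43 ≡ 25; y = λ·(25 - 25) - 56 ≡ 3. → (25, 3)
5P: (25, 3) + (18, 18). λ = (18 - 3)/(18 - 25) ≡ 15/52 mod 59. 52⁻¹ ≡ 42 (mod 59), so λ ≡ 40.
  x = λ² - 25 - 18 = 1600 - 43 ≡ 23; y = λ·(25 - 23) - 3 ≡ 18. → (23, 18)
6P: (23, 18) + (18, 18). λ = (18 - 18)/(18 - 23) ≡ 0/54 mod 59. 54⁻¹ ≡ 47 (mod 59), so λ ≡ 0.
  x = λ² - 23 - 18 = 0 - 41 ≡ 18; y = λ·(23 - 18) - 18 ≡ 41. → (18, 41)
7P: (18, 41) + (18, 18): same x and y₁ ≡ -y₂, so the sum is ∞.
7P = ∞, so the order is 7.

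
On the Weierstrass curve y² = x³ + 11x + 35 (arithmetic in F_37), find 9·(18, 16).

Write P = (18, 16).
Double-and-add on 9 = (1001)₂. Start with P = (18, 16) for the leading 1-bit.
double: tangent at (18, 16): λ = (3·18² + 11)/(2·16) ≡ 21/32. 32⁻¹ ≡ 22 (mod 37) since 32·22 = 704 ≡ 1, so λ ≡ 21·22 ≡ 18.
  x = λ² - 18 - 18 = 324 - 36 ≡ 29; y = λ·(18 - 29) - 16 ≡ 8. → (29, 8)
double: tangent at (29, 8): λ = (3·29² + 11)/(2·8) ≡ 18/16. 16⁻¹ ≡ 7 (mod 37) since 16·7 = 112 ≡ 1, so λ ≡ 18·7 ≡ 15.
  x = λ² - 29 - 29 = 225 - 58 ≡ 19; y = λ·(29 - 19) - 8 ≡ 31. → (19, 31)
double: tangent at (19, 31): λ = (3·19² + 11)/(2·31) ≡ 21/25. 25⁻¹ ≡ 3 (mod 37) since 25·3 = 75 ≡ 1, so λ ≡ 21·3 ≡ 26.
  x = λ² - 19 - 19 = 676 - 38 ≡ 9; y = λ·(19 - 9) - 31 ≡ 7. → (9, 7)
add P: (9, 7) + (18, 16). λ = (16 - 7)/(18 - 9) ≡ 9/9 mod 37. 9⁻¹ ≡ 33 (mod 37) since 9·33 = 297 ≡ 1, so λ ≡ 1.
  x = λ² - 9 - 18 = 1 - 27 ≡ 11; y = λ·(9 - 11) - 7 ≡ 28. → (11, 28)

(11, 28)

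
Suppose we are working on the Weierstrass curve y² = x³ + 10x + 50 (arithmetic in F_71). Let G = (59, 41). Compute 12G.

Repeated addition: build up to 12G.
2G: tangent at (59, 41): λ = (3·59² + 10)/(2·41) ≡ 16/11. 11⁻¹ ≡ 13 (mod 71) since 11·13 = 143 ≡ 1, so λ ≡ 16·13 ≡ 66.
  x = λ² - 59 - 59 = 4356 - 118 ≡ 49; y = λ·(59 - 49) - 41 ≡ 51. → (49, 51)
3G: (49, 51) + (59, 41). λ = (41 - 51)/(59 - 49) ≡ 61/10 mod 71. 10⁻¹ ≡ 64 (mod 71), so λ ≡ 70.
  x = λ² - 49 - 59 = 4900 - 108 ≡ 35; y = λ·(49 - 35) - 51 ≡ 6. → (35, 6)
4G: (35, 6) + (59, 41). λ = (41 - 6)/(59 - 35) ≡ 35/24 mod 71. 24⁻¹ ≡ 3 (mod 71) since 24·3 = 72 ≡ 1, so λ ≡ 34.
  x = λ² - 35 - 59 = 1156 - 94 ≡ 68; y = λ·(35 - 68) - 6 ≡ 8. → (68, 8)
5G: (68, 8) + (59, 41). λ = (41 - 8)/(59 - 68) ≡ 33/62 mod 71. 62⁻¹ ≡ 63 (mod 71) since 62·63 = 3906 ≡ 1, so λ ≡ 20.
  x = λ² - 68 - 59 = 400 - 127 ≡ 60; y = λ·(68 - 60) - 8 ≡ 10. → (60, 10)
6G: (60, 10) + (59, 41). λ = (41 - 10)/(59 - 60) ≡ 31/70 mod 71. 70⁻¹ ≡ 70 (mod 71), so λ ≡ 40.
  x = λ² - 60 - 59 = 1600 - 119 ≡ 61; y = λ·(60 - 61) - 10 ≡ 21. → (61, 21)
7G: (61, 21) + (59, 41). λ = (41 - 21)/(59 - 61) ≡ 20/69 mod 71. 69⁻¹ ≡ 35 (mod 71) since 69·35 = 2415 ≡ 1, so λ ≡ 61.
  x = λ² - 61 - 59 = 3721 - 120 ≡ 51; y = λ·(61 - 51) - 21 ≡ 21. → (51, 21)
8G: (51, 21) + (59, 41). λ = (41 - 21)/(59 - 51) ≡ 20/8 mod 71. 8⁻¹ ≡ 9 (mod 71), so λ ≡ 38.
  x = λ² - 51 - 59 = 1444 - 110 ≡ 56; y = λ·(51 - 56) - 21 ≡ 2. → (56, 2)
9G: (56, 2) + (59, 41). λ = (41 - 2)/(59 - 56) ≡ 39/3 mod 71. 3⁻¹ ≡ 24 (mod 71), so λ ≡ 13.
  x = λ² - 56 - 59 = 169 - 115 ≡ 54; y = λ·(56 - 54) - 2 ≡ 24. → (54, 24)
10G: (54, 24) + (59, 41). λ = (41 - 24)/(59 - 54) ≡ 17/5 mod 71. 5⁻¹ ≡ 57 (mod 71), so λ ≡ 46.
  x = λ² - 54 - 59 = 2116 - 113 ≡ 15; y = λ·(54 - 15) - 24 ≡ 66. → (15, 66)
11G: (15, 66) + (59, 41). λ = (41 - 66)/(59 - 15) ≡ 46/44 mod 71. 44⁻¹ ≡ 21 (mod 71), so λ ≡ 43.
  x = λ² - 15 - 59 = 1849 - 74 ≡ 0; y = λ·(15 - 0) - 66 ≡ 11. → (0, 11)
12G: (0, 11) + (59, 41). λ = (41 - 11)/(59 - 0) ≡ 30/59 mod 71. 59⁻¹ ≡ 65 (mod 71) since 59·65 = 3835 ≡ 1, so λ ≡ 33.
  x = λ² - 0 - 59 = 1089 - 59 ≡ 36; y = λ·(0 - 36) - 11 ≡ 8. → (36, 8)

(36, 8)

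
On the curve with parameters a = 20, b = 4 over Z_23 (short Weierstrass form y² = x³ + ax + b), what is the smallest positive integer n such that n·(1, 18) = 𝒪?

10

2P: tangent at (1, 18): λ = (3·1² + 20)/(2·18) ≡ 0/13. 13⁻¹ ≡ 16 (mod 23) since 13·16 = 208 ≡ 1, so λ ≡ 0·16 ≡ 0.
  x = λ² - 1 - 1 = 0 - 2 ≡ 21; y = λ·(1 - 21) - 18 ≡ 5. → (21, 5)
3P: (21, 5) + (1, 18). λ = (18 - 5)/(1 - 21) ≡ 13/3 mod 23. 3⁻¹ ≡ 8 (mod 23), so λ ≡ 12.
  x = λ² - 21 - 1 = 144 - 22 ≡ 7; y = λ·(21 - 7) - 5 ≡ 2. → (7, 2)
4P: (7, 2) + (1, 18). λ = (18 - 2)/(1 - 7) ≡ 16/17 mod 23. 17⁻¹ ≡ 19 (mod 23), so λ ≡ 5.
  x = λ² - 7 - 1 = 25 - 8 ≡ 17; y = λ·(7 - 17) - 2 ≡ 17. → (17, 17)
5P: (17, 17) + (1, 18). λ = (18 - 17)/(1 - 17) ≡ 1/7 mod 23. 7⁻¹ ≡ 10 (mod 23), so λ ≡ 10.
  x = λ² - 17 - 1 = 100 - 18 ≡ 13; y = λ·(17 - 13) - 17 ≡ 0. → (13, 0)
6P: (13, 0) + (1, 18). λ = (18 - 0)/(1 - 13) ≡ 18/11 mod 23. 11⁻¹ ≡ 21 (mod 23), so λ ≡ 10.
  x = λ² - 13 - 1 = 100 - 14 ≡ 17; y = λ·(13 - 17) - 0 ≡ 6. → (17, 6)
7P: (17, 6) + (1, 18). λ = (18 - 6)/(1 - 17) ≡ 12/7 mod 23. 7⁻¹ ≡ 10 (mod 23) since 7·10 = 70 ≡ 1, so λ ≡ 5.
  x = λ² - 17 - 1 = 25 - 18 ≡ 7; y = λ·(17 - 7) - 6 ≡ 21. → (7, 21)
8P: (7, 21) + (1, 18). λ = (18 - 21)/(1 - 7) ≡ 20/17 mod 23. 17⁻¹ ≡ 19 (mod 23), so λ ≡ 12.
  x = λ² - 7 - 1 = 144 - 8 ≡ 21; y = λ·(7 - 21) - 21 ≡ 18. → (21, 18)
9P: (21, 18) + (1, 18). λ = (18 - 18)/(1 - 21) ≡ 0/3 mod 23. 3⁻¹ ≡ 8 (mod 23) since 3·8 = 24 ≡ 1, so λ ≡ 0.
  x = λ² - 21 - 1 = 0 - 22 ≡ 1; y = λ·(21 - 1) - 18 ≡ 5. → (1, 5)
10P: (1, 5) + (1, 18): same x and y₁ ≡ -y₂, so the sum is 𝒪.
10P = 𝒪, so the order is 10.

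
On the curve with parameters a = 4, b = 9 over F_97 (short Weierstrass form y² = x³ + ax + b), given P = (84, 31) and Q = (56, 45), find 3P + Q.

First 3P:
Repeated addition: build up to 3P.
2P: tangent at (84, 31): λ = (3·84² + 4)/(2·31) ≡ 26/62. 62⁻¹ ≡ 36 (mod 97), so λ ≡ 26·36 ≡ 63.
  x = λ² - 84 - 84 = 3969 - 168 ≡ 18; y = λ·(84 - 18) - 31 ≡ 53. → (18, 53)
3P: (18, 53) + (84, 31). λ = (31 - 53)/(84 - 18) ≡ 75/66 mod 97. 66⁻¹ ≡ 25 (mod 97) since 66·25 = 1650 ≡ 1, so λ ≡ 32.
  x = λ² - 18 - 84 = 1024 - 102 ≡ 49; y = λ·(18 - 49) - 53 ≡ 22. → (49, 22)
3P = (49, 22).
Finally 3P + Q:
(49, 22) + (56, 45). λ = (45 - 22)/(56 - 49) ≡ 23/7 mod 97. 7⁻¹ ≡ 14 (mod 97), so λ ≡ 31.
  x = λ² - 49 - 56 = 961 - 105 ≡ 80; y = λ·(49 - 80) - 22 ≡ 84. → (80, 84)

(80, 84)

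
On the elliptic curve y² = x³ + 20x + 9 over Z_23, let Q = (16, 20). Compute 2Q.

tangent at (16, 20): λ = (3·16² + 20)/(2·20) ≡ 6/17. 17⁻¹ ≡ 19 (mod 23), so λ ≡ 6·19 ≡ 22.
  x = λ² - 16 - 16 = 484 - 32 ≡ 15; y = λ·(16 - 15) - 20 ≡ 2. → (15, 2)

(15, 2)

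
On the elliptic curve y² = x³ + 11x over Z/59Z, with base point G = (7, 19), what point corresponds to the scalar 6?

(7, 19)

Double-and-add on 6 = (110)₂. Start with G = (7, 19) for the leading 1-bit.
double: tangent at (7, 19): λ = (3·7² + 11)/(2·19) ≡ 40/38. 38⁻¹ ≡ 14 (mod 59), so λ ≡ 40·14 ≡ 29.
  x = λ² - 7 - 7 = 841 - 14 ≡ 1; y = λ·(7 - 1) - 19 ≡ 37. → (1, 37)
add G: (1, 37) + (7, 19). λ = (19 - 37)/(7 - 1) ≡ 41/6 mod 59. 6⁻¹ ≡ 10 (mod 59) since 6·10 = 60 ≡ 1, so λ ≡ 56.
  x = λ² - 1 - 7 = 3136 - 8 ≡ 1; y = λ·(1 - 1) - 37 ≡ 22. → (1, 22)
double: tangent at (1, 22): λ = (3·1² + 11)/(2·22) ≡ 14/44. 44⁻¹ ≡ 55 (mod 59), so λ ≡ 14·55 ≡ 3.
  x = λ² - 1 - 1 = 9 - 2 ≡ 7; y = λ·(1 - 7) - 22 ≡ 19. → (7, 19)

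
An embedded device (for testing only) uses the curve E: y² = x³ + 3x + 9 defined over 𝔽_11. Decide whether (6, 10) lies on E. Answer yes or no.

y² = 10² ≡ 1; x³ + 3x + 9 = 243 ≡ 1 (mod 11). 1 = 1.

yes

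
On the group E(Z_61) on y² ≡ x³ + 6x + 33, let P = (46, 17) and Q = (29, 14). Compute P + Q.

(35, 28)

(46, 17) + (29, 14). λ = (14 - 17)/(29 - 46) ≡ 58/44 mod 61. 44⁻¹ ≡ 43 (mod 61) since 44·43 = 1892 ≡ 1, so λ ≡ 54.
  x = λ² - 46 - 29 = 2916 - 75 ≡ 35; y = λ·(46 - 35) - 17 ≡ 28. → (35, 28)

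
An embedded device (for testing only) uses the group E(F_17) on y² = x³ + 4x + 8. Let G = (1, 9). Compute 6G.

Double-and-add on 6 = (110)₂. Start with G = (1, 9) for the leading 1-bit.
double: tangent at (1, 9): λ = (3·1² + 4)/(2·9) ≡ 7/1. 1⁻¹ ≡ 1 (mod 17), so λ ≡ 7·1 ≡ 7.
  x = λ² - 1 - 1 = 49 - 2 ≡ 13; y = λ·(1 - 13) - 9 ≡ 9. → (13, 9)
add G: (13, 9) + (1, 9). λ = (9 - 9)/(1 - 13) ≡ 0/5 mod 17. 5⁻¹ ≡ 7 (mod 17) since 5·7 = 35 ≡ 1, so λ ≡ 0.
  x = λ² - 13 - 1 = 0 - 14 ≡ 3; y = λ·(13 - 3) - 9 ≡ 8. → (3, 8)
double: tangent at (3, 8): λ = (3·3² + 4)/(2·8) ≡ 14/16. 16⁻¹ ≡ 16 (mod 17), so λ ≡ 14·16 ≡ 3.
  x = λ² - 3 - 3 = 9 - 6 ≡ 3; y = λ·(3 - 3) - 8 ≡ 9. → (3, 9)

(3, 9)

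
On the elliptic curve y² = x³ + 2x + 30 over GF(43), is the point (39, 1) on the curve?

yes

y² = 1² ≡ 1; x³ + 2x + 30 = 59427 ≡ 1 (mod 43). 1 = 1.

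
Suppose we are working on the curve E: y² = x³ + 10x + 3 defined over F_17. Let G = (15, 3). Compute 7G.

Double-and-add on 7 = (111)₂. Start with G = (15, 3) for the leading 1-bit.
double: tangent at (15, 3): λ = (3·15² + 10)/(2·3) ≡ 5/6. 6⁻¹ ≡ 3 (mod 17), so λ ≡ 5·3 ≡ 15.
  x = λ² - 15 - 15 = 225 - 30 ≡ 8; y = λ·(15 - 8) - 3 ≡ 0. → (8, 0)
add G: (8, 0) + (15, 3). λ = (3 - 0)/(15 - 8) ≡ 3/7 mod 17. 7⁻¹ ≡ 5 (mod 17), so λ ≡ 15.
  x = λ² - 8 - 15 = 225 - 23 ≡ 15; y = λ·(8 - 15) - 0 ≡ 14. → (15, 14)
double: tangent at (15, 14): λ = (3·15² + 10)/(2·14) ≡ 5/11. 11⁻¹ ≡ 14 (mod 17) since 11·14 = 154 ≡ 1, so λ ≡ 5·14 ≡ 2.
  x = λ² - 15 - 15 = 4 - 30 ≡ 8; y = λ·(15 - 8) - 14 ≡ 0. → (8, 0)
add G: (8, 0) + (15, 3). λ = (3 - 0)/(15 - 8) ≡ 3/7 mod 17. 7⁻¹ ≡ 5 (mod 17), so λ ≡ 15.
  x = λ² - 8 - 15 = 225 - 23 ≡ 15; y = λ·(8 - 15) - 0 ≡ 14. → (15, 14)

(15, 14)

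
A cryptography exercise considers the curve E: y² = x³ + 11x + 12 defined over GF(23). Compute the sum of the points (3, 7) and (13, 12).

(3, 7) + (13, 12). λ = (12 - 7)/(13 - 3) ≡ 5/10 mod 23. 10⁻¹ ≡ 7 (mod 23), so λ ≡ 12.
  x = λ² - 3 - 13 = 144 - 16 ≡ 13; y = λ·(3 - 13) - 7 ≡ 11. → (13, 11)

(13, 11)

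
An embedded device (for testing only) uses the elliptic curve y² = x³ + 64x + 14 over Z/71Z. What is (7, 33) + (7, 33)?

(60, 31)

tangent at (7, 33): λ = (3·7² + 64)/(2·33) ≡ 69/66. 66⁻¹ ≡ 14 (mod 71) since 66·14 = 924 ≡ 1, so λ ≡ 69·14 ≡ 43.
  x = λ² - 7 - 7 = 1849 - 14 ≡ 60; y = λ·(7 - 60) - 33 ≡ 31. → (60, 31)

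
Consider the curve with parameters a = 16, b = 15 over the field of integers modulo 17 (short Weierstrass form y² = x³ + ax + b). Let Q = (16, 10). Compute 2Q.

tangent at (16, 10): λ = (3·16² + 16)/(2·10) ≡ 2/3. 3⁻¹ ≡ 6 (mod 17) since 3·6 = 18 ≡ 1, so λ ≡ 2·6 ≡ 12.
  x = λ² - 16 - 16 = 144 - 32 ≡ 10; y = λ·(16 - 10) - 10 ≡ 11. → (10, 11)

(10, 11)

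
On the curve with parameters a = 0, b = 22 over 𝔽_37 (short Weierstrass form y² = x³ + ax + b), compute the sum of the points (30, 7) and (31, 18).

(23, 33)

(30, 7) + (31, 18). λ = (18 - 7)/(31 - 30) ≡ 11/1 mod 37. 1⁻¹ ≡ 1 (mod 37), so λ ≡ 11.
  x = λ² - 30 - 31 = 121 - 61 ≡ 23; y = λ·(30 - 23) - 7 ≡ 33. → (23, 33)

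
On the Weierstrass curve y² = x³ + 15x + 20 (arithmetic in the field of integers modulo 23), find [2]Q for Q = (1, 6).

(6, 21)

tangent at (1, 6): λ = (3·1² + 15)/(2·6) ≡ 18/12. 12⁻¹ ≡ 2 (mod 23) since 12·2 = 24 ≡ 1, so λ ≡ 18·2 ≡ 13.
  x = λ² - 1 - 1 = 169 - 2 ≡ 6; y = λ·(1 - 6) - 6 ≡ 21. → (6, 21)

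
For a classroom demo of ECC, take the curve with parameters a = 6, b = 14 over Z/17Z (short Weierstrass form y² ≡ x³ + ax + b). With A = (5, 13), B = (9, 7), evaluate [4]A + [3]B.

(9, 10)

First 4A:
Repeated addition: build up to 4A.
2A: tangent at (5, 13): λ = (3·5² + 6)/(2·13) ≡ 13/9. 9⁻¹ ≡ 2 (mod 17), so λ ≡ 13·2 ≡ 9.
  x = λ² - 5 - 5 = 81 - 10 ≡ 3; y = λ·(5 - 3) - 13 ≡ 5. → (3, 5)
3A: (3, 5) + (5, 13). λ = (13 - 5)/(5 - 3) ≡ 8/2 mod 17. 2⁻¹ ≡ 9 (mod 17) since 2·9 = 18 ≡ 1, so λ ≡ 4.
  x = λ² - 3 - 5 = 16 - 8 ≡ 8; y = λ·(3 - 8) - 5 ≡ 9. → (8, 9)
4A: (8, 9) + (5, 13). λ = (13 - 9)/(5 - 8) ≡ 4/14 mod 17. 14⁻¹ ≡ 11 (mod 17) since 14·11 = 154 ≡ 1, so λ ≡ 10.
  x = λ² - 8 - 5 = 100 - 13 ≡ 2; y = λ·(8 - 2) - 9 ≡ 0. → (2, 0)
4A = (2, 0).
Next 3B:
Repeated addition: build up to 3B.
2B: tangent at (9, 7): λ = (3·9² + 6)/(2·7) ≡ 11/14. 14⁻¹ ≡ 11 (mod 17), so λ ≡ 11·11 ≡ 2.
  x = λ² - 9 - 9 = 4 - 18 ≡ 3; y = λ·(9 - 3) - 7 ≡ 5. → (3, 5)
3B: (3, 5) + (9, 7). λ = (7 - 5)/(9 - 3) ≡ 2/6 mod 17. 6⁻¹ ≡ 3 (mod 17), so λ ≡ 6.
  x = λ² - 3 - 9 = 36 - 12 ≡ 7; y = λ·(3 - 7) - 5 ≡ 5. → (7, 5)
3B = (7, 5).
Finally 4A + 3B:
(2, 0) + (7, 5). λ = (5 - 0)/(7 - 2) ≡ 5/5 mod 17. 5⁻¹ ≡ 7 (mod 17), so λ ≡ 1.
  x = λ² - 2 - 7 = 1 - 9 ≡ 9; y = λ·(2 - 9) - 0 ≡ 10. → (9, 10)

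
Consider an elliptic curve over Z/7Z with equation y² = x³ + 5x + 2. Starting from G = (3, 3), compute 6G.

Repeated addition: build up to 6G.
2G: tangent at (3, 3): λ = (3·3² + 5)/(2·3) ≡ 4/6. 6⁻¹ ≡ 6 (mod 7), so λ ≡ 4·6 ≡ 3.
  x = λ² - 3 - 3 = 9 - 6 ≡ 3; y = λ·(3 - 3) - 3 ≡ 4. → (3, 4)
3G: (3, 4) + (3, 3): same x and y₁ ≡ -y₂, so the sum is the point at infinity.
4G: the point at infinity + (3, 3) = (3, 3) (identity).
5G: tangent at (3, 3): λ = (3·3² + 5)/(2·3) ≡ 4/6. 6⁻¹ ≡ 6 (mod 7) since 6·6 = 36 ≡ 1, so λ ≡ 4·6 ≡ 3.
  x = λ² - 3 - 3 = 9 - 6 ≡ 3; y = λ·(3 - 3) - 3 ≡ 4. → (3, 4)
6G: (3, 4) + (3, 3): same x and y₁ ≡ -y₂, so the sum is the point at infinity.

O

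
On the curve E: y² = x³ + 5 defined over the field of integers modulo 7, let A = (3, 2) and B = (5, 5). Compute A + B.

(3, 5)

(3, 2) + (5, 5). λ = (5 - 2)/(5 - 3) ≡ 3/2 mod 7. 2⁻¹ ≡ 4 (mod 7), so λ ≡ 5.
  x = λ² - 3 - 5 = 25 - 8 ≡ 3; y = λ·(3 - 3) - 2 ≡ 5. → (3, 5)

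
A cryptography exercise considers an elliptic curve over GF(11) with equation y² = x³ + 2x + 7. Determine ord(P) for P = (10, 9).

2P: tangent at (10, 9): λ = (3·10² + 2)/(2·9) ≡ 5/7. 7⁻¹ ≡ 8 (mod 11), so λ ≡ 5·8 ≡ 7.
  x = λ² - 10 - 10 = 49 - 20 ≡ 7; y = λ·(10 - 7) - 9 ≡ 1. → (7, 1)
3P: (7, 1) + (10, 9). λ = (9 - 1)/(10 - 7) ≡ 8/3 mod 11. 3⁻¹ ≡ 4 (mod 11) since 3·4 = 12 ≡ 1, so λ ≡ 10.
  x = λ² - 7 - 10 = 100 - 17 ≡ 6; y = λ·(7 - 6) - 1 ≡ 9. → (6, 9)
4P: (6, 9) + (10, 9). λ = (9 - 9)/(10 - 6) ≡ 0/4 mod 11. 4⁻¹ ≡ 3 (mod 11), so λ ≡ 0.
  x = λ² - 6 - 10 = 0 - 16 ≡ 6; y = λ·(6 - 6) - 9 ≡ 2. → (6, 2)
5P: (6, 2) + (10, 9). λ = (9 - 2)/(10 - 6) ≡ 7/4 mod 11. 4⁻¹ ≡ 3 (mod 11) since 4·3 = 12 ≡ 1, so λ ≡ 10.
  x = λ² - 6 - 10 = 100 - 16 ≡ 7; y = λ·(6 - 7) - 2 ≡ 10. → (7, 10)
6P: (7, 10) + (10, 9). λ = (9 - 10)/(10 - 7) ≡ 10/3 mod 11. 3⁻¹ ≡ 4 (mod 11), so λ ≡ 7.
  x = λ² - 7 - 10 = 49 - 17 ≡ 10; y = λ·(7 - 10) - 10 ≡ 2. → (10, 2)
7P: (10, 2) + (10, 9): same x and y₁ ≡ -y₂, so the sum is O.
7P = O, so the order is 7.

7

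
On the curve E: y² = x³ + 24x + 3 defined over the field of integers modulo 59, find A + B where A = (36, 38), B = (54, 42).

(36, 38) + (54, 42). λ = (42 - 38)/(54 - 36) ≡ 4/18 mod 59. 18⁻¹ ≡ 23 (mod 59) since 18·23 = 414 ≡ 1, so λ ≡ 33.
  x = λ² - 36 - 54 = 1089 - 90 ≡ 55; y = λ·(36 - 55) - 38 ≡ 43. → (55, 43)

(55, 43)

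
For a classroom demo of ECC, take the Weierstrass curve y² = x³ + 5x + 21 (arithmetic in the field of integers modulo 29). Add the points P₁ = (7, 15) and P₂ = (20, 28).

(3, 18)

(7, 15) + (20, 28). λ = (28 - 15)/(20 - 7) ≡ 13/13 mod 29. 13⁻¹ ≡ 9 (mod 29) since 13·9 = 117 ≡ 1, so λ ≡ 1.
  x = λ² - 7 - 20 = 1 - 27 ≡ 3; y = λ·(7 - 3) - 15 ≡ 18. → (3, 18)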